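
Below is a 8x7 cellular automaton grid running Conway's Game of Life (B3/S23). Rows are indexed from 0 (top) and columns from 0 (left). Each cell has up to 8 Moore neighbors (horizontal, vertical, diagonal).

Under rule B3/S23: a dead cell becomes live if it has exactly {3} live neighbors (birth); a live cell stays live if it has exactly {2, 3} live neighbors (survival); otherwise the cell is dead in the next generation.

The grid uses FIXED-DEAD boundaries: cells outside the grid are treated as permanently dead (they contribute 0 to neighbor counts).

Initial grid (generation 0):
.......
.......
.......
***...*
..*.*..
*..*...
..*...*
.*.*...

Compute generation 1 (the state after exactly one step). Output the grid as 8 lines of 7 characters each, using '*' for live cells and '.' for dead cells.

Answer: .......
.......
.*.....
.***...
*.*....
.***...
.***...
..*....

Derivation:
Simulating step by step:
Generation 0 (given above): 12 live cells
Generation 1: 13 live cells
(generation 1 grid is the final answer)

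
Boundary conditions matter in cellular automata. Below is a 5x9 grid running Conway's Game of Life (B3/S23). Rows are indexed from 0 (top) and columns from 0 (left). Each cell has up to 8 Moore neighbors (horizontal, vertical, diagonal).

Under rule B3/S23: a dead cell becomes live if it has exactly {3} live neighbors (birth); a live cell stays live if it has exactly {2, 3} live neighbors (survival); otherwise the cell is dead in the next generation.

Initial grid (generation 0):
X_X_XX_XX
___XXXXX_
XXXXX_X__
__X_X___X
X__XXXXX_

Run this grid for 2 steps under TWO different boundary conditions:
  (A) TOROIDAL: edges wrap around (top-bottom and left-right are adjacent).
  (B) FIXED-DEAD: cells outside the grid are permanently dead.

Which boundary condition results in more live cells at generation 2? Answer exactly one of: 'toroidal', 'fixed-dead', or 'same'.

Answer: toroidal

Derivation:
Under TOROIDAL boundary, generation 2:
X_X______
__X_____X
X______XX
_______XX
X_X_____X
Population = 12

Under FIXED-DEAD boundary, generation 2:
_______XX
________X
XX_______
____X__X_
____XXX__
Population = 10

Comparison: toroidal=12, fixed-dead=10 -> toroidal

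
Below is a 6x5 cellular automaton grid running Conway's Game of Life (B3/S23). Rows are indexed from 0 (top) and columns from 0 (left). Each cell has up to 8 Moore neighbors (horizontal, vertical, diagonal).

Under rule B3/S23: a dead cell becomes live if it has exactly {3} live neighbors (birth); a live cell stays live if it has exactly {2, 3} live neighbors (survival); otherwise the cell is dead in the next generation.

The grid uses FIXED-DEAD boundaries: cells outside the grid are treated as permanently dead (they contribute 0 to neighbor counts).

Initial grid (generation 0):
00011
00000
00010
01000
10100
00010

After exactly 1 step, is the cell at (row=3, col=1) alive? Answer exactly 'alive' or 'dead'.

Simulating step by step:
Generation 0 (given above): 7 live cells
Generation 1: 6 live cells
00000
00011
00000
01100
01100
00000

Cell (3,1) at generation 1: 1 -> alive

Answer: alive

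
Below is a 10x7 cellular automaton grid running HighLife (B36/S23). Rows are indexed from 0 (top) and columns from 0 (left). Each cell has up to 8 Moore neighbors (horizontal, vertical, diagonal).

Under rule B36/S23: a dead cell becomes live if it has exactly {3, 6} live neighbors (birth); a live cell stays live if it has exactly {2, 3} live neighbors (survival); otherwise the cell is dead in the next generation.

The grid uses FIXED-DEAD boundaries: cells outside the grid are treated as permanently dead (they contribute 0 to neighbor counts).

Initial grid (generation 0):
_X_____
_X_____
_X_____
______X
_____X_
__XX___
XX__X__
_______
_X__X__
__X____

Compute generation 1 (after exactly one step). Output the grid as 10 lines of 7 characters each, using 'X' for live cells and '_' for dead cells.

Answer: _______
XXX____
_______
_______
_______
_XXXX__
_XXX___
XX_____
_______
_______

Derivation:
Simulating step by step:
Generation 0 (given above): 13 live cells
Generation 1: 12 live cells
(generation 1 grid is the final answer)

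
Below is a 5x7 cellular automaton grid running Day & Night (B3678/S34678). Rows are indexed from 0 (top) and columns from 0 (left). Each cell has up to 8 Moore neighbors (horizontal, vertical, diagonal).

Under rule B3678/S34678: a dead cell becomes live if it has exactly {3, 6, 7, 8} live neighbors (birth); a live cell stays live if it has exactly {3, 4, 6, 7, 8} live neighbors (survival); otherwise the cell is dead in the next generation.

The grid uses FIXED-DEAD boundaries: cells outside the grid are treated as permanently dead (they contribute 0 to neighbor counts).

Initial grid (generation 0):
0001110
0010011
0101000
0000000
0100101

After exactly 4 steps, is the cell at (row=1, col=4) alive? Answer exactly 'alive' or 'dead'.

Simulating step by step:
Generation 0 (given above): 11 live cells
Generation 1: 7 live cells
0000111
0010010
0010000
0010000
0000000
Generation 2: 7 live cells
0000010
0001111
0101000
0000000
0000000
Generation 3: 7 live cells
0000011
0010110
0010010
0000000
0000000
Generation 4: 7 live cells
0000110
0001110
0001100
0000000
0000000

Cell (1,4) at generation 4: 1 -> alive

Answer: alive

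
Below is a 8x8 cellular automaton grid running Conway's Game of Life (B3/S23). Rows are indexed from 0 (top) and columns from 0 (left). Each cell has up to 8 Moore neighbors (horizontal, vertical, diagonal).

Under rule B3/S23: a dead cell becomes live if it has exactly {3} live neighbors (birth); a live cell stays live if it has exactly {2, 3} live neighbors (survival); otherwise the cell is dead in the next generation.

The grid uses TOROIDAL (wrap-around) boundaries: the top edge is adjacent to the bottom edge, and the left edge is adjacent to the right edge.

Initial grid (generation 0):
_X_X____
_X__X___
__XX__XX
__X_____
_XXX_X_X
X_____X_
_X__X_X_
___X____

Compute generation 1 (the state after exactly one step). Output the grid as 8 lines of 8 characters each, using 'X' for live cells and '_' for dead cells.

Answer: ___XX___
XX__X___
_XXX____
X___X__X
XXXX__XX
X__XX_X_
_____X_X
___XX___

Derivation:
Simulating step by step:
Generation 0 (given above): 20 live cells
Generation 1: 25 live cells
(generation 1 grid is the final answer)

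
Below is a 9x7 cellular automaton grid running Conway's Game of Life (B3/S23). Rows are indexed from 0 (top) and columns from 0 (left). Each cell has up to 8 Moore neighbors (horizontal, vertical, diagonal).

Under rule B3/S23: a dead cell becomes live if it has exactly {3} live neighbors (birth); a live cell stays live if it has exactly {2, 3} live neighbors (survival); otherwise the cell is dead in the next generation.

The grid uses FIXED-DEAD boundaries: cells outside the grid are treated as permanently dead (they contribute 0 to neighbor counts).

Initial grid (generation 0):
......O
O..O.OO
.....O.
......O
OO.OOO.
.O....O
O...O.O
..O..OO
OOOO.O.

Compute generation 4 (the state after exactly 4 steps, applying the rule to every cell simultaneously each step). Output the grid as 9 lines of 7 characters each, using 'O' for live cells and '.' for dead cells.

Simulating step by step:
Generation 0 (given above): 25 live cells
Generation 1: 29 live cells
.....OO
....OOO
....OO.
......O
OOO.OOO
.OOO..O
.O....O
O.O...O
.OOOOOO
Generation 2: 25 live cells
....O.O
.......
....O..
.O.O..O
O...O.O
...OO.O
O..O.OO
O...O.O
.OOOOOO
Generation 3: 16 live cells
.......
.....O.
.......
...OO..
..O.O.O
...O..O
...O..O
O......
.OOOO.O
Generation 4: 16 live cells
(generation 4 grid is the final answer)

Answer: .......
.......
....O..
...OOO.
..O.O..
..OOO.O
.......
.O..OO.
.OOO...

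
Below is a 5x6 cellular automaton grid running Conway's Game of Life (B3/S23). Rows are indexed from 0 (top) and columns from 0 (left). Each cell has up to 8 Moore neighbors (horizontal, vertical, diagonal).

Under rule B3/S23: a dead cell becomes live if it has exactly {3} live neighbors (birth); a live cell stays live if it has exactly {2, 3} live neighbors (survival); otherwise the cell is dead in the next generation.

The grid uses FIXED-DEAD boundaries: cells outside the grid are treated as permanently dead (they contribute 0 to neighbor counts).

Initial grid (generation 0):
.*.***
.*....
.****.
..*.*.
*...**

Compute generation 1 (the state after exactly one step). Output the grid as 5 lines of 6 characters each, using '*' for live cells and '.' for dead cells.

Simulating step by step:
Generation 0 (given above): 14 live cells
Generation 1: 11 live cells
(generation 1 grid is the final answer)

Answer: ..*.*.
**...*
.*..*.
..*...
...***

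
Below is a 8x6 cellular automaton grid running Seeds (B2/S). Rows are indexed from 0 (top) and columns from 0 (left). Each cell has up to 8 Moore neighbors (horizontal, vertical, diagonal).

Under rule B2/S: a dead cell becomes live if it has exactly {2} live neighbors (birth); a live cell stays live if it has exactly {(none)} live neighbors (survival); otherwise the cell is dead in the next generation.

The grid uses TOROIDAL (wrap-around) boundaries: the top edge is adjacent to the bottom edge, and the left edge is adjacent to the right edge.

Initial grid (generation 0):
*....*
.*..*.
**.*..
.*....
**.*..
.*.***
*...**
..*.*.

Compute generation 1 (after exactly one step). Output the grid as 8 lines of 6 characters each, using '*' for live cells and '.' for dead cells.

Answer: ..*...
...*..
....**
...***
......
......
......
......

Derivation:
Simulating step by step:
Generation 0 (given above): 20 live cells
Generation 1: 7 live cells
(generation 1 grid is the final answer)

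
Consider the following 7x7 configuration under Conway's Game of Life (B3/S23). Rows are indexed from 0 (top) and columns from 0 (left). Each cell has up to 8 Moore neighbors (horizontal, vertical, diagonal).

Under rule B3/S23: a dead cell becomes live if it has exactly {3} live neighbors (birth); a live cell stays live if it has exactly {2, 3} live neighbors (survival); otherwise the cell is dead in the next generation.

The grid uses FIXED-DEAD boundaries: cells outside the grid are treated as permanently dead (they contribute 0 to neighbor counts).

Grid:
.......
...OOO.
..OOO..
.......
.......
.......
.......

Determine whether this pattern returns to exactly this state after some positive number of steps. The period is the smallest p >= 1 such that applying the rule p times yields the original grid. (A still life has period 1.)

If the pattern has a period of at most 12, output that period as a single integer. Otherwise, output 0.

Simulating and comparing each generation to the original:
Gen 0 (original, given above): 6 live cells
Gen 1: 6 live cells, differs from original
Gen 2: 6 live cells, MATCHES original -> period = 2

Answer: 2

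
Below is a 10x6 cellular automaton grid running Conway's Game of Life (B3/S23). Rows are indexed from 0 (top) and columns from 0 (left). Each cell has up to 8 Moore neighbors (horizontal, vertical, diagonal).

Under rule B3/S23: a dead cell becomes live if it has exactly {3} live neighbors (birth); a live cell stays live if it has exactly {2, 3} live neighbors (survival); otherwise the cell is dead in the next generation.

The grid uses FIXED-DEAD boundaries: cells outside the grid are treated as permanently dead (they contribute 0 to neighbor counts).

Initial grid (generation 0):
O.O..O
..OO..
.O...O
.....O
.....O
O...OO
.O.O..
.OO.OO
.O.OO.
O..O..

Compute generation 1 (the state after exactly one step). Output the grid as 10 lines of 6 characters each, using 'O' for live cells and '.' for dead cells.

Simulating step by step:
Generation 0 (given above): 23 live cells
Generation 1: 25 live cells
(generation 1 grid is the final answer)

Answer: .OOO..
..OOO.
..O.O.
....OO
.....O
....OO
OO.O..
OO...O
OO...O
..OOO.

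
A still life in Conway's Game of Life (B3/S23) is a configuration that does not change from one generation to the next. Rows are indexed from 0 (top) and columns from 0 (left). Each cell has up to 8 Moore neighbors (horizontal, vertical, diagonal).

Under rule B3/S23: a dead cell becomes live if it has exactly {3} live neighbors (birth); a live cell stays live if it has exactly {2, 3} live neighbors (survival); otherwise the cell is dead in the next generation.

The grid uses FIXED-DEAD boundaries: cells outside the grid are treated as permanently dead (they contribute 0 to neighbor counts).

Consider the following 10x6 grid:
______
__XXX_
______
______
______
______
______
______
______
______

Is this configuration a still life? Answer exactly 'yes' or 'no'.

Answer: no

Derivation:
Compute generation 1 and compare to generation 0 (given above):
Generation 1:
___X__
___X__
___X__
______
______
______
______
______
______
______
Cell (0,3) differs: gen0=0 vs gen1=1 -> NOT a still life.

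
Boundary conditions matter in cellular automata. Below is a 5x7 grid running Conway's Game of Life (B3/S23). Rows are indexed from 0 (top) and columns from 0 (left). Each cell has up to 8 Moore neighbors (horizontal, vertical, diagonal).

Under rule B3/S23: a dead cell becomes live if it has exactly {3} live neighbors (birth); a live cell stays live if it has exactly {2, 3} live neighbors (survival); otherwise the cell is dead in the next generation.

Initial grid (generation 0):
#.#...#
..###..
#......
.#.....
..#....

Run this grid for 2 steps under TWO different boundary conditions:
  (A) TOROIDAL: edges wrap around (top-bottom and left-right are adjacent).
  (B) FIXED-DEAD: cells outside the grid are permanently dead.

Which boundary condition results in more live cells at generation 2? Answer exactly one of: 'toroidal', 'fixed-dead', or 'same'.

Answer: toroidal

Derivation:
Under TOROIDAL boundary, generation 2:
#.#...#
#......
...#...
#..#...
..#....
Population = 8

Under FIXED-DEAD boundary, generation 2:
.###...
.......
.#.#...
.#.....
.......
Population = 6

Comparison: toroidal=8, fixed-dead=6 -> toroidal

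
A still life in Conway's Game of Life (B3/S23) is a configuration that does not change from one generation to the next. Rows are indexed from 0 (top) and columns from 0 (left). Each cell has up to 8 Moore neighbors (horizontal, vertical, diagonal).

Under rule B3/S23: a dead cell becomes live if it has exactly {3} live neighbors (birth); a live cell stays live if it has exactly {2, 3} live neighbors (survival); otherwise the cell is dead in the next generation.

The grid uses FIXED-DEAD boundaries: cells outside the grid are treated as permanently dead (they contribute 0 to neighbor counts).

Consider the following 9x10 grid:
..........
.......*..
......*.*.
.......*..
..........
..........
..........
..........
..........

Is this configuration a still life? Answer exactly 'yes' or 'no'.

Compute generation 1 and compare to generation 0 (given above):
Generation 1:
..........
.......*..
......*.*.
.......*..
..........
..........
..........
..........
..........
The grids are IDENTICAL -> still life.

Answer: yes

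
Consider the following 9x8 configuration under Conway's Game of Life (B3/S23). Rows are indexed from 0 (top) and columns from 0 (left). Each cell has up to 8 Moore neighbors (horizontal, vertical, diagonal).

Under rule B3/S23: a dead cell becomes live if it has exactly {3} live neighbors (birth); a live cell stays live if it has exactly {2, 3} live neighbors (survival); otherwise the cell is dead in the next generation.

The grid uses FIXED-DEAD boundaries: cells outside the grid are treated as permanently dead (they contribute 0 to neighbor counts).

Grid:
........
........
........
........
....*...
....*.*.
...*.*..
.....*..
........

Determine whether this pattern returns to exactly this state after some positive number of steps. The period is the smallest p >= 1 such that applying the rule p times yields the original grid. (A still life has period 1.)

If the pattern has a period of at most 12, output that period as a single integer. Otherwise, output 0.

Answer: 2

Derivation:
Simulating and comparing each generation to the original:
Gen 0 (original, given above): 6 live cells
Gen 1: 6 live cells, differs from original
Gen 2: 6 live cells, MATCHES original -> period = 2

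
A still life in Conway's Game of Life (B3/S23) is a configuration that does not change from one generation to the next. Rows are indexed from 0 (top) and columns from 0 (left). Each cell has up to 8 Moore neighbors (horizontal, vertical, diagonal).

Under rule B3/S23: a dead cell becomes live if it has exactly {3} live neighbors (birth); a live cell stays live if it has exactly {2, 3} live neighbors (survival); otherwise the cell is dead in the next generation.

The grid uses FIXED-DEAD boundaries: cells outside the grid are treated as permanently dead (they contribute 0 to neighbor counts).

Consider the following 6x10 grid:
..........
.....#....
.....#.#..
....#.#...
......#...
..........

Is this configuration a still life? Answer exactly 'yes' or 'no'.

Answer: no

Derivation:
Compute generation 1 and compare to generation 0 (given above):
Generation 1:
..........
......#...
....##....
......##..
.....#....
..........
Cell (1,5) differs: gen0=1 vs gen1=0 -> NOT a still life.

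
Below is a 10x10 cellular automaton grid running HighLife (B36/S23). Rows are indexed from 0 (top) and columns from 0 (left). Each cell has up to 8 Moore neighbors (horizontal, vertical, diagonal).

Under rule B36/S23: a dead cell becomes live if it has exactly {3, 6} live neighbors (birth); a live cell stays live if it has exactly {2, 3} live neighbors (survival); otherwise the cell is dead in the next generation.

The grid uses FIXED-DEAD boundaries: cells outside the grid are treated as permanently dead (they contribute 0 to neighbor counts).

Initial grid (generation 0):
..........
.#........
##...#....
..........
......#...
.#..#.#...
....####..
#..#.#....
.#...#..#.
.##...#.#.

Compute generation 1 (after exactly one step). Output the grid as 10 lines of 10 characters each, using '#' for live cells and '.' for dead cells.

Simulating step by step:
Generation 0 (given above): 22 live cells
Generation 1: 19 live cells
(generation 1 grid is the final answer)

Answer: ..........
##........
##........
..........
.....#....
....##....
...#...#..
.......#..
##..####..
.##....#..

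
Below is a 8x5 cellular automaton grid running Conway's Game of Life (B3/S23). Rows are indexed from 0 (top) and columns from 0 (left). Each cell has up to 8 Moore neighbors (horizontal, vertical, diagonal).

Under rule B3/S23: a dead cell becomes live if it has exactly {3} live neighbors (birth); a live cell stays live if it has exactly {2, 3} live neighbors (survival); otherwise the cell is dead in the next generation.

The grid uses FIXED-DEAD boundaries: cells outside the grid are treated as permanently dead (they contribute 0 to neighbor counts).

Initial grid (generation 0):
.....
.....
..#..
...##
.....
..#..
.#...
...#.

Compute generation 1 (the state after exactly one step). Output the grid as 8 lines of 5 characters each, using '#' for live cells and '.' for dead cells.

Simulating step by step:
Generation 0 (given above): 6 live cells
Generation 1: 4 live cells
(generation 1 grid is the final answer)

Answer: .....
.....
...#.
...#.
...#.
.....
..#..
.....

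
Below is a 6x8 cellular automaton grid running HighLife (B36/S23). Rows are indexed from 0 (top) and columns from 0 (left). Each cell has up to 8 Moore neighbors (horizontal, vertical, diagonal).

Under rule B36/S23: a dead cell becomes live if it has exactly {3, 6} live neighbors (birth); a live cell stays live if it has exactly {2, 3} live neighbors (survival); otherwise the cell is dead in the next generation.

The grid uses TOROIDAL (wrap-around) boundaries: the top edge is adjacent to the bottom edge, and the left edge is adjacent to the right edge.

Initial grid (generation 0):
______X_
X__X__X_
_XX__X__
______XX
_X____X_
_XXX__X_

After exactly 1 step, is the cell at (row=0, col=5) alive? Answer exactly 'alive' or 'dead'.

Simulating step by step:
Generation 0 (given above): 15 live cells
Generation 1: 28 live cells
_X_X_XX_
_XX__XXX
XXX__X__
XXX__XXX
XX___XX_
_XX__XXX

Cell (0,5) at generation 1: 1 -> alive

Answer: alive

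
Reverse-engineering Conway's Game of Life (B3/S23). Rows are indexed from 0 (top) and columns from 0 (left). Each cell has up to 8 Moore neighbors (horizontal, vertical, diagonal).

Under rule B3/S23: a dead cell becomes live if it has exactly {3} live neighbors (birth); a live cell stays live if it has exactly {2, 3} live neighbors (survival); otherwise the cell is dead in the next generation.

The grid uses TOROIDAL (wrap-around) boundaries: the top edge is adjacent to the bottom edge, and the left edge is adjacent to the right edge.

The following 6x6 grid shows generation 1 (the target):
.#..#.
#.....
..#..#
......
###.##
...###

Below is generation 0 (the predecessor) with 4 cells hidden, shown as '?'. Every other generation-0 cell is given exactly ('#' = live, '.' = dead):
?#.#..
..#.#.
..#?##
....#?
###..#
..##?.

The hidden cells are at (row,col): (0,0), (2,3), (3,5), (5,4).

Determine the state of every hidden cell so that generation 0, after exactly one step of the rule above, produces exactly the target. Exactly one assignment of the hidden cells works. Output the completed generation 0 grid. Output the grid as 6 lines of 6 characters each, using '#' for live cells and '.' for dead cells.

Answer: ##.#..
..#.#.
..####
....#.
###..#
..##..

Derivation:
Hidden generation-0 cells (in order): (0,0), (2,3), (3,5), (5,4).
A hidden cell only influences target cells in its own 3x3 neighborhood. Try each of the 2^4 = 16 assignments, step the completed generation 0 forward once under B3/S23, and compare with the target:
  (0,0)=. (2,3)=. (3,5)=. (5,4)=. -> step gives (1,0)='.' but target has '#' -> reject
  (0,0)=. (2,3)=. (3,5)=. (5,4)=# -> step gives (0,4)='.' but target has '#' -> reject
  (0,0)=. (2,3)=. (3,5)=# (5,4)=. -> step gives (1,0)='.' but target has '#' -> reject
  (0,0)=. (2,3)=. (3,5)=# (5,4)=# -> step gives (0,4)='.' but target has '#' -> reject
  (0,0)=. (2,3)=# (3,5)=. (5,4)=. -> step gives (1,0)='.' but target has '#' -> reject
  (0,0)=. (2,3)=# (3,5)=. (5,4)=# -> step gives (0,4)='.' but target has '#' -> reject
  (0,0)=. (2,3)=# (3,5)=# (5,4)=. -> step gives (1,0)='.' but target has '#' -> reject
  (0,0)=. (2,3)=# (3,5)=# (5,4)=# -> step gives (0,4)='.' but target has '#' -> reject
  (0,0)=# (2,3)=. (3,5)=. (5,4)=. -> step gives (1,2)='#' but target has '.' -> reject
  (0,0)=# (2,3)=. (3,5)=. (5,4)=# -> step gives (0,4)='.' but target has '#' -> reject
  (0,0)=# (2,3)=. (3,5)=# (5,4)=. -> step gives (1,2)='#' but target has '.' -> reject
  (0,0)=# (2,3)=. (3,5)=# (5,4)=# -> step gives (0,4)='.' but target has '#' -> reject
  (0,0)=# (2,3)=# (3,5)=. (5,4)=. -> step reproduces the target at every cell -> ACCEPT
  (0,0)=# (2,3)=# (3,5)=. (5,4)=# -> step gives (0,4)='.' but target has '#' -> reject
  (0,0)=# (2,3)=# (3,5)=# (5,4)=. -> step gives (2,5)='.' but target has '#' -> reject
  (0,0)=# (2,3)=# (3,5)=# (5,4)=# -> step gives (0,4)='.' but target has '#' -> reject
Unique solution: (0,0)=live, (2,3)=live, (3,5)=dead, (5,4)=dead.
Check: live-neighbor counts of every cell in the completed generation 0:
135432
344644
122543
444545
233432
565333
Applying B3/S23 to generation 0 with these counts gives:
.#..#.
#.....
..#..#
......
###.##
...###
which matches the target exactly.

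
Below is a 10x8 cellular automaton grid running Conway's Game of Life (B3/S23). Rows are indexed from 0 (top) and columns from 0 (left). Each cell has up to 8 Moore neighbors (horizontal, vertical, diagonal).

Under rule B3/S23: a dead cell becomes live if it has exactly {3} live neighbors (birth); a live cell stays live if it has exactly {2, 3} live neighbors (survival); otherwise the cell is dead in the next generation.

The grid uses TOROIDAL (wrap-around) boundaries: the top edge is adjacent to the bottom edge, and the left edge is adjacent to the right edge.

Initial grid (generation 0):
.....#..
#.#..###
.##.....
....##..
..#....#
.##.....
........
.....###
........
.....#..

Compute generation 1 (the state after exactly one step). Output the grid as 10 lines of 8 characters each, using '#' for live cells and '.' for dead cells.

Simulating step by step:
Generation 0 (given above): 18 live cells
Generation 1: 25 live cells
(generation 1 grid is the final answer)

Answer: ....##.#
#.#..###
#####..#
.###....
.###....
.##.....
......#.
......#.
.....#..
........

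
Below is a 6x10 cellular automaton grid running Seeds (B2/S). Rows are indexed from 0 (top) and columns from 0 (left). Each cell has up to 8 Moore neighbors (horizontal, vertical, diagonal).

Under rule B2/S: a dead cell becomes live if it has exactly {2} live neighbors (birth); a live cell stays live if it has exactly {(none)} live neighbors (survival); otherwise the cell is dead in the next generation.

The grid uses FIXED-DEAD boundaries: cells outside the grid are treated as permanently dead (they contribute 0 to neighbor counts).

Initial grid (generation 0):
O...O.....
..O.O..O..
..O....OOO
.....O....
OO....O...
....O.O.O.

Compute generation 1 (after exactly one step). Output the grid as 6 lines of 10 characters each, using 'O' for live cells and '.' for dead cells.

Answer: .O...O....
.....OO..O
.O..OO....
O.O......O
....O.....
OO........

Derivation:
Simulating step by step:
Generation 0 (given above): 16 live cells
Generation 1: 14 live cells
(generation 1 grid is the final answer)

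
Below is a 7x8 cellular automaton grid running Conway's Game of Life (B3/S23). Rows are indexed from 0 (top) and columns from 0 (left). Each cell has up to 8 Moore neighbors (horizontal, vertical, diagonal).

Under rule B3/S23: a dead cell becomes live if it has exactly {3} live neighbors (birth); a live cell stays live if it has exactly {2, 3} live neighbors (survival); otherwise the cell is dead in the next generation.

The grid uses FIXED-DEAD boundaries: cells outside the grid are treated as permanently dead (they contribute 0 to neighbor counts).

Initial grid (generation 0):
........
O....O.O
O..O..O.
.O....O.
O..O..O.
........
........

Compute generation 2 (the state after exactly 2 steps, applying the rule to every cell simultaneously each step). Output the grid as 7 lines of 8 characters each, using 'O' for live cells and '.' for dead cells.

Simulating step by step:
Generation 0 (given above): 11 live cells
Generation 1: 12 live cells
........
......O.
OO...OOO
OOO..OOO
........
........
........
Generation 2: 11 live cells
(generation 2 grid is the final answer)

Answer: ........
.....OOO
O.O.....
O.O..O.O
.O....O.
........
........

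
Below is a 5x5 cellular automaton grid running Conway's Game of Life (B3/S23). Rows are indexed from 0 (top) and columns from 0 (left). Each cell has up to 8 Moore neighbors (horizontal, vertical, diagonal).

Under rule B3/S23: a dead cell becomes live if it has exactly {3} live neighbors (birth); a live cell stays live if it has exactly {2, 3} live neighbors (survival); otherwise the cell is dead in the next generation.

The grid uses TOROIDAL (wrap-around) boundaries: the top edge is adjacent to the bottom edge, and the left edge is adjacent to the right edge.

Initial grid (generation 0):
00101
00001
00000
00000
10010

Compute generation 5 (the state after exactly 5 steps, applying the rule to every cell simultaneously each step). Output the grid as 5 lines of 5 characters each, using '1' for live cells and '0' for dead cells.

Simulating step by step:
Generation 0 (given above): 5 live cells
Generation 1: 5 live cells
10001
00010
00000
00000
00011
Generation 2: 5 live cells
10000
00001
00000
00000
10011
Generation 3: 5 live cells
10010
00000
00000
00001
10001
Generation 4: 5 live cells
10000
00000
00000
10001
10010
Generation 5: 5 live cells
(generation 5 grid is the final answer)

Answer: 00001
00000
00000
10001
11000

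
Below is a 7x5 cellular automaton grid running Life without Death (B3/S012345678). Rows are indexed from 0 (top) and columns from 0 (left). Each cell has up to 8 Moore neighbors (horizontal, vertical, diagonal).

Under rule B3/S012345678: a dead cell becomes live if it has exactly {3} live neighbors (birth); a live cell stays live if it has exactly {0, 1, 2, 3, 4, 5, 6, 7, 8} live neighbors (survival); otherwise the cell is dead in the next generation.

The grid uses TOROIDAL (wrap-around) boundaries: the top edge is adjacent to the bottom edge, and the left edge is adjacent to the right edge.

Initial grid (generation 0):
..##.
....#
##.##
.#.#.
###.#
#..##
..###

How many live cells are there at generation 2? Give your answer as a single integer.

Answer: 22

Derivation:
Simulating step by step:
Generation 0 (given above): 19 live cells
Generation 1: 22 live cells
..##.
.#..#
##.##
.#.#.
###.#
#..##
#####
Generation 2: 22 live cells
..##.
.#..#
##.##
.#.#.
###.#
#..##
#####
Population at generation 2: 22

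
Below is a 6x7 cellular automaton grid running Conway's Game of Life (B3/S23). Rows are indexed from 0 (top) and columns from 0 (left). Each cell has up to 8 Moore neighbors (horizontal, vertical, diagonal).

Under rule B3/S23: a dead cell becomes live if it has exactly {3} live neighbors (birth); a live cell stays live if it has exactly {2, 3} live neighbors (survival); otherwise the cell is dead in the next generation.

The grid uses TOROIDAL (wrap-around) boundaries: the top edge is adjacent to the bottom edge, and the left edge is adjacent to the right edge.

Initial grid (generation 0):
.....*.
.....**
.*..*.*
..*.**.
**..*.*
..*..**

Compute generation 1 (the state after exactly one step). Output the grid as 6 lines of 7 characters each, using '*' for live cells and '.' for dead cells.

Answer: ....*..
*...*.*
*..**.*
..*.*..
***.*..
.*..*..

Derivation:
Simulating step by step:
Generation 0 (given above): 16 live cells
Generation 1: 16 live cells
(generation 1 grid is the final answer)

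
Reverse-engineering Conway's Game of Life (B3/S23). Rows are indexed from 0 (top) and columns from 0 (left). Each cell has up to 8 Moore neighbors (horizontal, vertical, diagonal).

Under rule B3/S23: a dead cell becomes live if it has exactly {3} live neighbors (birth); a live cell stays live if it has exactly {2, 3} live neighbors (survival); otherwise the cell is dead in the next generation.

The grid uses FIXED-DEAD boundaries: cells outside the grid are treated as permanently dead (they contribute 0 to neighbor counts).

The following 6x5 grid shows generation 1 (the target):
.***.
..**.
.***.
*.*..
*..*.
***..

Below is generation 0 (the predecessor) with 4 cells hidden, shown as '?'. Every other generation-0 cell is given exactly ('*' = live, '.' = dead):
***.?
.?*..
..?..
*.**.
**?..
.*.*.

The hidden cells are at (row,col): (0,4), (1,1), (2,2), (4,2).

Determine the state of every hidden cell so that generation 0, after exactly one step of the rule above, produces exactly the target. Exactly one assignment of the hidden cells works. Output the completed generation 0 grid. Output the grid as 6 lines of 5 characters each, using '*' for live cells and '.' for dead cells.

Hidden generation-0 cells (in order): (0,4), (1,1), (2,2), (4,2).
A hidden cell only influences target cells in its own 3x3 neighborhood. Try each of the 2^4 = 16 assignments, step the completed generation 0 forward once under B3/S23, and compare with the target:
  (0,4)=. (1,1)=. (2,2)=. (4,2)=. -> step gives (0,3)='.' but target has '*' -> reject
  (0,4)=. (1,1)=. (2,2)=. (4,2)=* -> step gives (0,3)='.' but target has '*' -> reject
  (0,4)=. (1,1)=. (2,2)=* (4,2)=. -> step gives (0,3)='.' but target has '*' -> reject
  (0,4)=. (1,1)=. (2,2)=* (4,2)=* -> step gives (0,3)='.' but target has '*' -> reject
  (0,4)=. (1,1)=* (2,2)=. (4,2)=. -> step gives (0,0)='*' but target has '.' -> reject
  (0,4)=. (1,1)=* (2,2)=. (4,2)=* -> step gives (0,0)='*' but target has '.' -> reject
  (0,4)=. (1,1)=* (2,2)=* (4,2)=. -> step gives (0,0)='*' but target has '.' -> reject
  (0,4)=. (1,1)=* (2,2)=* (4,2)=* -> step gives (0,0)='*' but target has '.' -> reject
  (0,4)=* (1,1)=. (2,2)=. (4,2)=. -> step reproduces the target at every cell -> ACCEPT
  (0,4)=* (1,1)=. (2,2)=. (4,2)=* -> step gives (3,3)='*' but target has '.' -> reject
  (0,4)=* (1,1)=. (2,2)=* (4,2)=. -> step gives (1,3)='.' but target has '*' -> reject
  (0,4)=* (1,1)=. (2,2)=* (4,2)=* -> step gives (1,3)='.' but target has '*' -> reject
  (0,4)=* (1,1)=* (2,2)=. (4,2)=. -> step gives (0,0)='*' but target has '.' -> reject
  (0,4)=* (1,1)=* (2,2)=. (4,2)=* -> step gives (0,0)='*' but target has '.' -> reject
  (0,4)=* (1,1)=* (2,2)=* (4,2)=. -> step gives (0,0)='*' but target has '.' -> reject
  (0,4)=* (1,1)=* (2,2)=* (4,2)=* -> step gives (0,0)='*' but target has '.' -> reject
Unique solution: (0,4)=live, (1,1)=dead, (2,2)=dead, (4,2)=dead.
Check: live-neighbor counts of every cell in the completed generation 0:
13230
24231
13331
24211
34532
32301
Applying B3/S23 to generation 0 with these counts gives:
.***.
..**.
.***.
*.*..
*..*.
***..
which matches the target exactly.

Answer: ***.*
..*..
.....
*.**.
**...
.*.*.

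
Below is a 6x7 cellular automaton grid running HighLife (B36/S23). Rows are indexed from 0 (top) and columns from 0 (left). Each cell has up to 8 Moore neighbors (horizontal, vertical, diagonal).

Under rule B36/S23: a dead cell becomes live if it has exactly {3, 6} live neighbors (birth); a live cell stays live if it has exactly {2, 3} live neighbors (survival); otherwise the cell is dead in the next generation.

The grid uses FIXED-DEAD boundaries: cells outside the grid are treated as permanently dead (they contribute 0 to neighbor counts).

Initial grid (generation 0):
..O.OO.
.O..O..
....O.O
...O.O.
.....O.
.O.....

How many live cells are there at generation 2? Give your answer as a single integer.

Simulating step by step:
Generation 0 (given above): 11 live cells
Generation 1: 9 live cells
...OOO.
....O..
...OO..
.....OO
....O..
.......
Generation 2: 8 live cells
...OOO.
.......
...OO..
...O.O.
.....O.
.......
Population at generation 2: 8

Answer: 8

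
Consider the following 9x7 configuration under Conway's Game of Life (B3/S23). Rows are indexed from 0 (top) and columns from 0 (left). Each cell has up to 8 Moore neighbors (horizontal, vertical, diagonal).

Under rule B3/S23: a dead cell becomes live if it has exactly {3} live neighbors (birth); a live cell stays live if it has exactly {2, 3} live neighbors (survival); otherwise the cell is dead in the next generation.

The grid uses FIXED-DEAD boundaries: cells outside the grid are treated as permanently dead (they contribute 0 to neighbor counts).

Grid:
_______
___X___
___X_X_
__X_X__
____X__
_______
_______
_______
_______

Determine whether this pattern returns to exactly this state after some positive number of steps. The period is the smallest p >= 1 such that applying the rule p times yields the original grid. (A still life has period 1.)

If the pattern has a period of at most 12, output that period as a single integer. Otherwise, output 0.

Simulating and comparing each generation to the original:
Gen 0 (original, given above): 6 live cells
Gen 1: 6 live cells, differs from original
Gen 2: 6 live cells, MATCHES original -> period = 2

Answer: 2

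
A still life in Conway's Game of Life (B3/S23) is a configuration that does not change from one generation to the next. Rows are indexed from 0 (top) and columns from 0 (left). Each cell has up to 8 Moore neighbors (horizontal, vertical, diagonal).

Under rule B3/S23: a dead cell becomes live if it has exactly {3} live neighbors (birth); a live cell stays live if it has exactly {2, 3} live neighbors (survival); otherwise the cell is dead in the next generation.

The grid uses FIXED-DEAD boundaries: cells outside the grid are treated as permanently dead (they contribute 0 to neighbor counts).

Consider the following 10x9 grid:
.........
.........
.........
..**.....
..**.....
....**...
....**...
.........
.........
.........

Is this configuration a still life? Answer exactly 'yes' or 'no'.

Answer: no

Derivation:
Compute generation 1 and compare to generation 0 (given above):
Generation 1:
.........
.........
.........
..**.....
..*......
.....*...
....**...
.........
.........
.........
Cell (4,3) differs: gen0=1 vs gen1=0 -> NOT a still life.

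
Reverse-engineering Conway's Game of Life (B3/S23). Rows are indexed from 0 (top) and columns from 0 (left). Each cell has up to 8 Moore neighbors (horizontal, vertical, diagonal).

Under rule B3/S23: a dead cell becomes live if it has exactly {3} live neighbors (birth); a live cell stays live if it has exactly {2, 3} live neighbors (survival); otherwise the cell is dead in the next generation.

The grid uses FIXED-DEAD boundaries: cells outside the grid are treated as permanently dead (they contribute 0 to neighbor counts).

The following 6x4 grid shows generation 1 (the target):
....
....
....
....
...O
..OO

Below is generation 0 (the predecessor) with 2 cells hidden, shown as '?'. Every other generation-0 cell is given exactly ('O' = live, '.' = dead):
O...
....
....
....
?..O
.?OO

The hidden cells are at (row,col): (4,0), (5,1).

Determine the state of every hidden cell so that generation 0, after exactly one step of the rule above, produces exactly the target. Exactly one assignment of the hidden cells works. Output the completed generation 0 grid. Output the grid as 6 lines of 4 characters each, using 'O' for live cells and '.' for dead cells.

Hidden generation-0 cells (in order): (4,0), (5,1).
A hidden cell only influences target cells in its own 3x3 neighborhood. Try each of the 2^2 = 4 assignments, step the completed generation 0 forward once under B3/S23, and compare with the target:
  (4,0)=. (5,1)=. -> step gives (4,2)='O' but target has '.' -> reject
  (4,0)=. (5,1)=O -> step reproduces the target at every cell -> ACCEPT
  (4,0)=O (5,1)=. -> step gives (4,2)='O' but target has '.' -> reject
  (4,0)=O (5,1)=O -> step gives (4,1)='O' but target has '.' -> reject
Unique solution: (4,0)=dead, (5,1)=live.
Check: live-neighbor counts of every cell in the completed generation 0:
0100
1100
0000
0011
1242
1132
Applying B3/S23 to generation 0 with these counts gives:
....
....
....
....
...O
..OO
which matches the target exactly.

Answer: O...
....
....
....
...O
.OOO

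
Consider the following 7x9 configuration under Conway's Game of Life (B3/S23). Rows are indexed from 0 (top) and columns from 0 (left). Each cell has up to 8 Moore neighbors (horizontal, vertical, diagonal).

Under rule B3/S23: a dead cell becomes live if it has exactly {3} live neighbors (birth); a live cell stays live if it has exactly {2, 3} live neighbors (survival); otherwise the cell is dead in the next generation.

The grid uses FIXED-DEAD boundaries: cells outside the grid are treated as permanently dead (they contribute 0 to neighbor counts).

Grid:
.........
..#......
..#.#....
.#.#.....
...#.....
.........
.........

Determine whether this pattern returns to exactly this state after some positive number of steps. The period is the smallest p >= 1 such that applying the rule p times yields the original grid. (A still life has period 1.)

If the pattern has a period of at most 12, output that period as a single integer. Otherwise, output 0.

Simulating and comparing each generation to the original:
Gen 0 (original, given above): 6 live cells
Gen 1: 6 live cells, differs from original
Gen 2: 6 live cells, MATCHES original -> period = 2

Answer: 2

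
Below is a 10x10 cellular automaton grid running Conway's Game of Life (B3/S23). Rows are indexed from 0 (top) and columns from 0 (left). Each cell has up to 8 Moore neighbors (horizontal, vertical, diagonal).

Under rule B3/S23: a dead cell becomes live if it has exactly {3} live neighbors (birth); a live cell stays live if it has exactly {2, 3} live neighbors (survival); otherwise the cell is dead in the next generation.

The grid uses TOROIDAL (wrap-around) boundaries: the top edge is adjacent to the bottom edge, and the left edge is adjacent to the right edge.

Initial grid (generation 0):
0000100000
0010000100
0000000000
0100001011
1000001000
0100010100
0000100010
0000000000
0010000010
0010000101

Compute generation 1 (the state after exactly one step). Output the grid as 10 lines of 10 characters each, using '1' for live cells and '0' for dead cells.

Answer: 0001000010
0000000000
0000000110
1000000101
1100011011
0000011100
0000000000
0000000000
0000000010
0001000010

Derivation:
Simulating step by step:
Generation 0 (given above): 19 live cells
Generation 1: 19 live cells
(generation 1 grid is the final answer)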